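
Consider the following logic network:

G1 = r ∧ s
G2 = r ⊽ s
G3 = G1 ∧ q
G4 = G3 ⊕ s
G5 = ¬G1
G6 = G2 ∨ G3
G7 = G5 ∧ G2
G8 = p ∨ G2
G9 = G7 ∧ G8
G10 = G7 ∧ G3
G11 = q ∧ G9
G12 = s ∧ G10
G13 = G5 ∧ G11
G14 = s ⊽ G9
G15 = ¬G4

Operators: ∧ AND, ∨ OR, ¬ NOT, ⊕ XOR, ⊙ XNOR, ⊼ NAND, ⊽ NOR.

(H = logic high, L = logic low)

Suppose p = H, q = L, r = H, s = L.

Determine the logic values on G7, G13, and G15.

G1 = r AND s = H AND L = L
G2 = r NOR s = H NOR L = L
G3 = G1 AND q = L AND L = L
G4 = G3 XOR s = L XOR L = L
G5 = NOT G1 = NOT L = H
G7 = G5 AND G2 = H AND L = L
G8 = p OR G2 = H OR L = H
G9 = G7 AND G8 = L AND H = L
G11 = q AND G9 = L AND L = L
G13 = G5 AND G11 = H AND L = L
G15 = NOT G4 = NOT L = H

G7 = L, G13 = L, G15 = H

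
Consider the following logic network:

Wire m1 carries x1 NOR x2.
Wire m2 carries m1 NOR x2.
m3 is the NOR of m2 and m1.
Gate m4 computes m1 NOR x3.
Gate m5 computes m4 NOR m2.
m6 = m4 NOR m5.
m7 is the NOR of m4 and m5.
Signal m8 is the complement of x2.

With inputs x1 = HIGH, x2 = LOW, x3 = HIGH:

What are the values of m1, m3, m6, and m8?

m1 = LOW, m3 = LOW, m6 = HIGH, m8 = HIGH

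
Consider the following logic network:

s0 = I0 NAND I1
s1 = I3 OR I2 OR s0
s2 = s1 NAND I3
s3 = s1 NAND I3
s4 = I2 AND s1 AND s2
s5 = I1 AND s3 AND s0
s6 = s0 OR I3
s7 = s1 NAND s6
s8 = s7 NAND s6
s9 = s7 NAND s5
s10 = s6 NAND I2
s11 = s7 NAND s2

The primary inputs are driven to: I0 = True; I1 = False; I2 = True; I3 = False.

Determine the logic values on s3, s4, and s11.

s0 = I0 NAND I1 = True NAND False = True
s1 = I3 OR I2 OR s0 = False OR True OR True = True
s2 = s1 NAND I3 = True NAND False = True
s3 = s1 NAND I3 = True NAND False = True
s4 = I2 AND s1 AND s2 = True AND True AND True = True
s6 = s0 OR I3 = True OR False = True
s7 = s1 NAND s6 = True NAND True = False
s11 = s7 NAND s2 = False NAND True = True

s3 = True, s4 = True, s11 = True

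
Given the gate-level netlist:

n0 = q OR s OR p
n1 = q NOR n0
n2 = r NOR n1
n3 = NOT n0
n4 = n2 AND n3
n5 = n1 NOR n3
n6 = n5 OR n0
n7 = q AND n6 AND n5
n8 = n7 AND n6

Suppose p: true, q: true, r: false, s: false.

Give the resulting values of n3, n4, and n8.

n0 = q OR s OR p = true OR false OR true = true
n1 = q NOR n0 = true NOR true = false
n2 = r NOR n1 = false NOR false = true
n3 = NOT n0 = NOT true = false
n4 = n2 AND n3 = true AND false = false
n5 = n1 NOR n3 = false NOR false = true
n6 = n5 OR n0 = true OR true = true
n7 = q AND n6 AND n5 = true AND true AND true = true
n8 = n7 AND n6 = true AND true = true

n3 = false, n4 = false, n8 = true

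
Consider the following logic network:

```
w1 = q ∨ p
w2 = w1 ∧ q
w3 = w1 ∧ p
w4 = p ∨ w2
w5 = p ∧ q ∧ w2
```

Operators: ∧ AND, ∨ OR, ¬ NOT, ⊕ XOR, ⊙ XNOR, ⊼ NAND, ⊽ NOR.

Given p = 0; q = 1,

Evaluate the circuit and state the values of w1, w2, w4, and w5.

w1 = 1, w2 = 1, w4 = 1, w5 = 0

w1 = q OR p = 1 OR 0 = 1
w2 = w1 AND q = 1 AND 1 = 1
w4 = p OR w2 = 0 OR 1 = 1
w5 = p AND q AND w2 = 0 AND 1 AND 1 = 0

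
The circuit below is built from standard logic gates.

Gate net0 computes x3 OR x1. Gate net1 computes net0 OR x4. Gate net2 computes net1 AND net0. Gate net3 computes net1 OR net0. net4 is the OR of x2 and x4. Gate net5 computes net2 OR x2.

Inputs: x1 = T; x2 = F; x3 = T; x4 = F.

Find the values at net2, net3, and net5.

net0 = x3 OR x1 = T OR T = T
net1 = net0 OR x4 = T OR F = T
net2 = net1 AND net0 = T AND T = T
net3 = net1 OR net0 = T OR T = T
net5 = net2 OR x2 = T OR F = T

net2 = T, net3 = T, net5 = T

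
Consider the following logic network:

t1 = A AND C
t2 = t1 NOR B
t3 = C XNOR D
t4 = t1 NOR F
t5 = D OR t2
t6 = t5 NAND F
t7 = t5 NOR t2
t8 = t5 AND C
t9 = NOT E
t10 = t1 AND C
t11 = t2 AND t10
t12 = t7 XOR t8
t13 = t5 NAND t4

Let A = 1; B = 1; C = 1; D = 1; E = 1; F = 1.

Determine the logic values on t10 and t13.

t1 = A AND C = 1 AND 1 = 1
t2 = t1 NOR B = 1 NOR 1 = 0
t4 = t1 NOR F = 1 NOR 1 = 0
t5 = D OR t2 = 1 OR 0 = 1
t10 = t1 AND C = 1 AND 1 = 1
t13 = t5 NAND t4 = 1 NAND 0 = 1

t10 = 1  t13 = 1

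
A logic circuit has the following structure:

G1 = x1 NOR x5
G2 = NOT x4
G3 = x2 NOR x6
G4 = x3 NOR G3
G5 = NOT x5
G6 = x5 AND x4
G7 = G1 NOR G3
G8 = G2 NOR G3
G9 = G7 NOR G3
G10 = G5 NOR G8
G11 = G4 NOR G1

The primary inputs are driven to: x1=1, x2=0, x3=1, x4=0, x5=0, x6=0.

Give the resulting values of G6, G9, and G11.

G6 = 0, G9 = 0, G11 = 1

G1 = x1 NOR x5 = 1 NOR 0 = 0
G3 = x2 NOR x6 = 0 NOR 0 = 1
G4 = x3 NOR G3 = 1 NOR 1 = 0
G6 = x5 AND x4 = 0 AND 0 = 0
G7 = G1 NOR G3 = 0 NOR 1 = 0
G9 = G7 NOR G3 = 0 NOR 1 = 0
G11 = G4 NOR G1 = 0 NOR 0 = 1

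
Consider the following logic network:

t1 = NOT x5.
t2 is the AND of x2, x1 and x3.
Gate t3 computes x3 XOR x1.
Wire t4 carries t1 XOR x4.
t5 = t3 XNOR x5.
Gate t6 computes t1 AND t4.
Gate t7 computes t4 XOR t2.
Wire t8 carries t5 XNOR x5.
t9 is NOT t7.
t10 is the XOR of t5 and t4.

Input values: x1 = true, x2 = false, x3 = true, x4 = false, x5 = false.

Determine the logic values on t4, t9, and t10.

t1 = NOT x5 = NOT false = true
t2 = x2 AND x1 AND x3 = false AND true AND true = false
t3 = x3 XOR x1 = true XOR true = false
t4 = t1 XOR x4 = true XOR false = true
t5 = t3 XNOR x5 = false XNOR false = true
t7 = t4 XOR t2 = true XOR false = true
t9 = NOT t7 = NOT true = false
t10 = t5 XOR t4 = true XOR true = false

t4 = true, t9 = false, t10 = false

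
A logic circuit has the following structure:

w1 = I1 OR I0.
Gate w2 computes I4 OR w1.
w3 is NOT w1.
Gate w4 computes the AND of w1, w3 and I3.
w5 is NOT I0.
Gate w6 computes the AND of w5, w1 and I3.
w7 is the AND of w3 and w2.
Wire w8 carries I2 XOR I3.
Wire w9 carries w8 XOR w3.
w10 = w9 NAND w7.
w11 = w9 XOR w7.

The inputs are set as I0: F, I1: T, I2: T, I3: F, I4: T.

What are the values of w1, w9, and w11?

w1 = T, w9 = T, w11 = T

w1 = I1 OR I0 = T OR F = T
w2 = I4 OR w1 = T OR T = T
w3 = NOT w1 = NOT T = F
w7 = w3 AND w2 = F AND T = F
w8 = I2 XOR I3 = T XOR F = T
w9 = w8 XOR w3 = T XOR F = T
w11 = w9 XOR w7 = T XOR F = T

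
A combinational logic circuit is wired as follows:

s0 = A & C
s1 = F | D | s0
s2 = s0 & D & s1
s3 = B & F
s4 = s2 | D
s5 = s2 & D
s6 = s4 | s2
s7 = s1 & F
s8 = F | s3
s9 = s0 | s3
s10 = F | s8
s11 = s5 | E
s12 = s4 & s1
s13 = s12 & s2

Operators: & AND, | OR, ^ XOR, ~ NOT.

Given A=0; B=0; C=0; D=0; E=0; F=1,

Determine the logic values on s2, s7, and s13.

s2 = 0, s7 = 1, s13 = 0

s0 = A AND C = 0 AND 0 = 0
s1 = F OR D OR s0 = 1 OR 0 OR 0 = 1
s2 = s0 AND D AND s1 = 0 AND 0 AND 1 = 0
s4 = s2 OR D = 0 OR 0 = 0
s7 = s1 AND F = 1 AND 1 = 1
s12 = s4 AND s1 = 0 AND 1 = 0
s13 = s12 AND s2 = 0 AND 0 = 0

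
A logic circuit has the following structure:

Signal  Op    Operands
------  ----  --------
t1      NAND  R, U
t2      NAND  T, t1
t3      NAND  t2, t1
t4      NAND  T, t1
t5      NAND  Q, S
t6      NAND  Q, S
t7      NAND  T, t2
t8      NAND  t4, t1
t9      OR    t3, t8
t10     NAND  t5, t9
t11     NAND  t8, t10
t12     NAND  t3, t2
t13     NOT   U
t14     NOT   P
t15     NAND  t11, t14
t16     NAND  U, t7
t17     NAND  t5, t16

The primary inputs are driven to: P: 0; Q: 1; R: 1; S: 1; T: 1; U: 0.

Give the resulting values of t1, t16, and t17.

t1 = 1, t16 = 1, t17 = 1

t1 = R NAND U = 1 NAND 0 = 1
t2 = T NAND t1 = 1 NAND 1 = 0
t5 = Q NAND S = 1 NAND 1 = 0
t7 = T NAND t2 = 1 NAND 0 = 1
t16 = U NAND t7 = 0 NAND 1 = 1
t17 = t5 NAND t16 = 0 NAND 1 = 1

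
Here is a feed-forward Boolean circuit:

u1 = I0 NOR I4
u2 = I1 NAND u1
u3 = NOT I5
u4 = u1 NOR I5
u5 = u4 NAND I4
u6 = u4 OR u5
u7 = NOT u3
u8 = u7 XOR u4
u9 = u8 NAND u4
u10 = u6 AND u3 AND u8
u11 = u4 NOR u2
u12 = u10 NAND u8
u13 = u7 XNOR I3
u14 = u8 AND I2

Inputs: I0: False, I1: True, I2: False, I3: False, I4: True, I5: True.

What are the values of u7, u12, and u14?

u1 = I0 NOR I4 = False NOR True = False
u3 = NOT I5 = NOT True = False
u4 = u1 NOR I5 = False NOR True = False
u5 = u4 NAND I4 = False NAND True = True
u6 = u4 OR u5 = False OR True = True
u7 = NOT u3 = NOT False = True
u8 = u7 XOR u4 = True XOR False = True
u10 = u6 AND u3 AND u8 = True AND False AND True = False
u12 = u10 NAND u8 = False NAND True = True
u14 = u8 AND I2 = True AND False = False

u7 = True  u12 = True  u14 = False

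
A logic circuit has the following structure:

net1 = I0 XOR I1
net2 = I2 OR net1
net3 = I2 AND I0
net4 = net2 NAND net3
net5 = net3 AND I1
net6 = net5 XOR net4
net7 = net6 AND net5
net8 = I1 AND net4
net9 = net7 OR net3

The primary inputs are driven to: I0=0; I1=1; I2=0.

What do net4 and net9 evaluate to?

net1 = I0 XOR I1 = 0 XOR 1 = 1
net2 = I2 OR net1 = 0 OR 1 = 1
net3 = I2 AND I0 = 0 AND 0 = 0
net4 = net2 NAND net3 = 1 NAND 0 = 1
net5 = net3 AND I1 = 0 AND 1 = 0
net6 = net5 XOR net4 = 0 XOR 1 = 1
net7 = net6 AND net5 = 1 AND 0 = 0
net9 = net7 OR net3 = 0 OR 0 = 0

net4 = 1, net9 = 0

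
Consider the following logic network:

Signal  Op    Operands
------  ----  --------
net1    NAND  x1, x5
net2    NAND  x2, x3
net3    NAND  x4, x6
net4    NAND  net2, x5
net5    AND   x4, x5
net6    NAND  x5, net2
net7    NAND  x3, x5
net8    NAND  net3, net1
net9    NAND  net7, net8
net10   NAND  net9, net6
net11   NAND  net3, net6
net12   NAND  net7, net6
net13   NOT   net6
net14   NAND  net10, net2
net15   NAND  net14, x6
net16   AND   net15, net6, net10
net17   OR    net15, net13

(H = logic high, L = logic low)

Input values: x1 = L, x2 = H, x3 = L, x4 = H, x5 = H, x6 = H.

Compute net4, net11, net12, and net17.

net1 = x1 NAND x5 = L NAND H = H
net2 = x2 NAND x3 = H NAND L = H
net3 = x4 NAND x6 = H NAND H = L
net4 = net2 NAND x5 = H NAND H = L
net6 = x5 NAND net2 = H NAND H = L
net7 = x3 NAND x5 = L NAND H = H
net8 = net3 NAND net1 = L NAND H = H
net9 = net7 NAND net8 = H NAND H = L
net10 = net9 NAND net6 = L NAND L = H
net11 = net3 NAND net6 = L NAND L = H
net12 = net7 NAND net6 = H NAND L = H
net13 = NOT net6 = NOT L = H
net14 = net10 NAND net2 = H NAND H = L
net15 = net14 NAND x6 = L NAND H = H
net17 = net15 OR net13 = H OR H = H

net4 = L, net11 = H, net12 = H, net17 = H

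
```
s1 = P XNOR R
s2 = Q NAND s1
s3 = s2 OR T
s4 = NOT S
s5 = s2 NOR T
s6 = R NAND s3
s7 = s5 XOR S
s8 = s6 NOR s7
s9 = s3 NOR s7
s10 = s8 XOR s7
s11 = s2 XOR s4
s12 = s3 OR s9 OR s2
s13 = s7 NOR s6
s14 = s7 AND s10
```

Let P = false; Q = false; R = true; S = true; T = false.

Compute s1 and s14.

s1 = false; s14 = true

s1 = P XNOR R = false XNOR true = false
s2 = Q NAND s1 = false NAND false = true
s3 = s2 OR T = true OR false = true
s5 = s2 NOR T = true NOR false = false
s6 = R NAND s3 = true NAND true = false
s7 = s5 XOR S = false XOR true = true
s8 = s6 NOR s7 = false NOR true = false
s10 = s8 XOR s7 = false XOR true = true
s14 = s7 AND s10 = true AND true = true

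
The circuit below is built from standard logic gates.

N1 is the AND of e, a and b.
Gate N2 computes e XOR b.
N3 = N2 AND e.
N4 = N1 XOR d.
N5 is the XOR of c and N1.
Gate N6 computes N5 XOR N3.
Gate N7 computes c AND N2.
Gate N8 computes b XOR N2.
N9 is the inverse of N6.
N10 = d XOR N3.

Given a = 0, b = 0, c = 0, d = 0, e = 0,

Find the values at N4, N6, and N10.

N1 = e AND a AND b = 0 AND 0 AND 0 = 0
N2 = e XOR b = 0 XOR 0 = 0
N3 = N2 AND e = 0 AND 0 = 0
N4 = N1 XOR d = 0 XOR 0 = 0
N5 = c XOR N1 = 0 XOR 0 = 0
N6 = N5 XOR N3 = 0 XOR 0 = 0
N10 = d XOR N3 = 0 XOR 0 = 0

N4 = 0; N6 = 0; N10 = 0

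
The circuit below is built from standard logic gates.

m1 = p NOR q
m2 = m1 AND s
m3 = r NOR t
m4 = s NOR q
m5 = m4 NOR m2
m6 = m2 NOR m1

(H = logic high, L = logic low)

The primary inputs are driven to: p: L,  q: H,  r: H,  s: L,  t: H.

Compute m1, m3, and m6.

m1 = p NOR q = L NOR H = L
m2 = m1 AND s = L AND L = L
m3 = r NOR t = H NOR H = L
m6 = m2 NOR m1 = L NOR L = H

m1 = L  m3 = L  m6 = H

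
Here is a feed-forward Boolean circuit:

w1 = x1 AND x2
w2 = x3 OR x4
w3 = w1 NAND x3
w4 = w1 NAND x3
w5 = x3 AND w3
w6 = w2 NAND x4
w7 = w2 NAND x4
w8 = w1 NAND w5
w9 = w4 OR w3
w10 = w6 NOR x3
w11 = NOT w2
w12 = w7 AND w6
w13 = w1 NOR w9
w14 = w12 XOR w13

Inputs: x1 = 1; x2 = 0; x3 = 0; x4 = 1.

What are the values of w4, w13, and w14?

w4 = 1  w13 = 0  w14 = 0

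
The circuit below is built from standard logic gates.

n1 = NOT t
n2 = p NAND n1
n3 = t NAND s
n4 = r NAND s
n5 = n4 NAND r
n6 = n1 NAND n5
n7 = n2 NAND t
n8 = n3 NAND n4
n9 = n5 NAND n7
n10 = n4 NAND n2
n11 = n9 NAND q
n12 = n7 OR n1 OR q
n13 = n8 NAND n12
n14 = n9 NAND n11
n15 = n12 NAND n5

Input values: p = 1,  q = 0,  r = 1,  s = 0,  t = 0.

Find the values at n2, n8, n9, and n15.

n1 = NOT t = NOT 0 = 1
n2 = p NAND n1 = 1 NAND 1 = 0
n3 = t NAND s = 0 NAND 0 = 1
n4 = r NAND s = 1 NAND 0 = 1
n5 = n4 NAND r = 1 NAND 1 = 0
n7 = n2 NAND t = 0 NAND 0 = 1
n8 = n3 NAND n4 = 1 NAND 1 = 0
n9 = n5 NAND n7 = 0 NAND 1 = 1
n12 = n7 OR n1 OR q = 1 OR 1 OR 0 = 1
n15 = n12 NAND n5 = 1 NAND 0 = 1

n2 = 0, n8 = 0, n9 = 1, n15 = 1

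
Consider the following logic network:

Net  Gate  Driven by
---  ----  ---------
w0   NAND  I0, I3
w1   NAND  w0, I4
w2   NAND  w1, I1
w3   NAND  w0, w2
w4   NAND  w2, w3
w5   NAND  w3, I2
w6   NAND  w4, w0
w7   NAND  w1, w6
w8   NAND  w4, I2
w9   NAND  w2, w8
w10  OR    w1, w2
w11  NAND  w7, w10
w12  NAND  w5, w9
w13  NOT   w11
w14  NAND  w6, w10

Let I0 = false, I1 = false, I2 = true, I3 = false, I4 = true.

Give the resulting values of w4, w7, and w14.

w0 = I0 NAND I3 = false NAND false = true
w1 = w0 NAND I4 = true NAND true = false
w2 = w1 NAND I1 = false NAND false = true
w3 = w0 NAND w2 = true NAND true = false
w4 = w2 NAND w3 = true NAND false = true
w6 = w4 NAND w0 = true NAND true = false
w7 = w1 NAND w6 = false NAND false = true
w10 = w1 OR w2 = false OR true = true
w14 = w6 NAND w10 = false NAND true = true

w4 = true, w7 = true, w14 = true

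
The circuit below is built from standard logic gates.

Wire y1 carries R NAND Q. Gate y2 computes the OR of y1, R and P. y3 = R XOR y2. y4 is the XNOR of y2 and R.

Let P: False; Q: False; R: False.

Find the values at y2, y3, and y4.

y2 = True, y3 = True, y4 = False

y1 = R NAND Q = False NAND False = True
y2 = y1 OR R OR P = True OR False OR False = True
y3 = R XOR y2 = False XOR True = True
y4 = y2 XNOR R = True XNOR False = False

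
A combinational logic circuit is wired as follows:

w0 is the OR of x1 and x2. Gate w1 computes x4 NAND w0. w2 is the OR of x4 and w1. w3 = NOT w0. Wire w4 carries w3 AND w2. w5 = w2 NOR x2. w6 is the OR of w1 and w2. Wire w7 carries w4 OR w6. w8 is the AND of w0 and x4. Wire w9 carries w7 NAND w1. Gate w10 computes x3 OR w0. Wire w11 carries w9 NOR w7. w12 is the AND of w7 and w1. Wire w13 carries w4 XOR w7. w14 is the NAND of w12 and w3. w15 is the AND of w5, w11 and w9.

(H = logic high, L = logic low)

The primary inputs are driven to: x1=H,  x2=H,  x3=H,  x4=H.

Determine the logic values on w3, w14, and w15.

w3 = L, w14 = H, w15 = L

w0 = x1 OR x2 = H OR H = H
w1 = x4 NAND w0 = H NAND H = L
w2 = x4 OR w1 = H OR L = H
w3 = NOT w0 = NOT H = L
w4 = w3 AND w2 = L AND H = L
w5 = w2 NOR x2 = H NOR H = L
w6 = w1 OR w2 = L OR H = H
w7 = w4 OR w6 = L OR H = H
w9 = w7 NAND w1 = H NAND L = H
w11 = w9 NOR w7 = H NOR H = L
w12 = w7 AND w1 = H AND L = L
w14 = w12 NAND w3 = L NAND L = H
w15 = w5 AND w11 AND w9 = L AND L AND H = L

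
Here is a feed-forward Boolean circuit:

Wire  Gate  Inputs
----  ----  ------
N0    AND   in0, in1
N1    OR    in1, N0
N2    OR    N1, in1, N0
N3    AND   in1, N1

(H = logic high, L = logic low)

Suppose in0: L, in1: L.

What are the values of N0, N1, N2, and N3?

N0 = L; N1 = L; N2 = L; N3 = L

N0 = in0 AND in1 = L AND L = L
N1 = in1 OR N0 = L OR L = L
N2 = N1 OR in1 OR N0 = L OR L OR L = L
N3 = in1 AND N1 = L AND L = L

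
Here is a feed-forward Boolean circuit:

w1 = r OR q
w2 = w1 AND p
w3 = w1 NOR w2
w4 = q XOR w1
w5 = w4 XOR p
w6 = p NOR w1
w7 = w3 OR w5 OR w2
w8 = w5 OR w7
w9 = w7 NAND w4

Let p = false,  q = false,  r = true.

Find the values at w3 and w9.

w1 = r OR q = true OR false = true
w2 = w1 AND p = true AND false = false
w3 = w1 NOR w2 = true NOR false = false
w4 = q XOR w1 = false XOR true = true
w5 = w4 XOR p = true XOR false = true
w7 = w3 OR w5 OR w2 = false OR true OR false = true
w9 = w7 NAND w4 = true NAND true = false

w3 = false  w9 = false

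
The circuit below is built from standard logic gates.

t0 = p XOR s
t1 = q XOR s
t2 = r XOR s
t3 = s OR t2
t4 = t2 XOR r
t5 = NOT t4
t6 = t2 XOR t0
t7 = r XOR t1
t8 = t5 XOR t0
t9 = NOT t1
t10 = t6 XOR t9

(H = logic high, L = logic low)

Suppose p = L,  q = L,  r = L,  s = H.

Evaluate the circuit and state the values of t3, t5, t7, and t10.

t3 = H  t5 = L  t7 = H  t10 = L

t0 = p XOR s = L XOR H = H
t1 = q XOR s = L XOR H = H
t2 = r XOR s = L XOR H = H
t3 = s OR t2 = H OR H = H
t4 = t2 XOR r = H XOR L = H
t5 = NOT t4 = NOT H = L
t6 = t2 XOR t0 = H XOR H = L
t7 = r XOR t1 = L XOR H = H
t9 = NOT t1 = NOT H = L
t10 = t6 XOR t9 = L XOR L = L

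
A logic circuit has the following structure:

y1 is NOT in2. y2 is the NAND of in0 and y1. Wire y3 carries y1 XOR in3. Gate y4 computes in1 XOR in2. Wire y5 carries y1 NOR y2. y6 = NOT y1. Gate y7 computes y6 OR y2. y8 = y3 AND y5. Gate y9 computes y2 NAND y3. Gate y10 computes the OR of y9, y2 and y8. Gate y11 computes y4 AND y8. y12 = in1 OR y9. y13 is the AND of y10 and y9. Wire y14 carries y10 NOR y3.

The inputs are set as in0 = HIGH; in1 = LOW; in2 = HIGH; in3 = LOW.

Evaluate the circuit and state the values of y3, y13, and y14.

y3 = LOW, y13 = HIGH, y14 = LOW

y1 = NOT in2 = NOT HIGH = LOW
y2 = in0 NAND y1 = HIGH NAND LOW = HIGH
y3 = y1 XOR in3 = LOW XOR LOW = LOW
y5 = y1 NOR y2 = LOW NOR HIGH = LOW
y8 = y3 AND y5 = LOW AND LOW = LOW
y9 = y2 NAND y3 = HIGH NAND LOW = HIGH
y10 = y9 OR y2 OR y8 = HIGH OR HIGH OR LOW = HIGH
y13 = y10 AND y9 = HIGH AND HIGH = HIGH
y14 = y10 NOR y3 = HIGH NOR LOW = LOW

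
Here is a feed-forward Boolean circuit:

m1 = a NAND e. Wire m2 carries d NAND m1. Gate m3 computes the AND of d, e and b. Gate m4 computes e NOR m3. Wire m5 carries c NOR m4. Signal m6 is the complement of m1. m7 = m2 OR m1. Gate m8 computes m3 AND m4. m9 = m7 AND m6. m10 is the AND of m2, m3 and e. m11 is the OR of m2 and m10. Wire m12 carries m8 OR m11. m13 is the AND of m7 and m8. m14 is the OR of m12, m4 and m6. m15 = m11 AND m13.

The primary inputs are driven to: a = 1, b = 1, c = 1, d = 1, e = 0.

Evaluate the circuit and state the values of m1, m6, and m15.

m1 = 1, m6 = 0, m15 = 0

m1 = a NAND e = 1 NAND 0 = 1
m2 = d NAND m1 = 1 NAND 1 = 0
m3 = d AND e AND b = 1 AND 0 AND 1 = 0
m4 = e NOR m3 = 0 NOR 0 = 1
m6 = NOT m1 = NOT 1 = 0
m7 = m2 OR m1 = 0 OR 1 = 1
m8 = m3 AND m4 = 0 AND 1 = 0
m10 = m2 AND m3 AND e = 0 AND 0 AND 0 = 0
m11 = m2 OR m10 = 0 OR 0 = 0
m13 = m7 AND m8 = 1 AND 0 = 0
m15 = m11 AND m13 = 0 AND 0 = 0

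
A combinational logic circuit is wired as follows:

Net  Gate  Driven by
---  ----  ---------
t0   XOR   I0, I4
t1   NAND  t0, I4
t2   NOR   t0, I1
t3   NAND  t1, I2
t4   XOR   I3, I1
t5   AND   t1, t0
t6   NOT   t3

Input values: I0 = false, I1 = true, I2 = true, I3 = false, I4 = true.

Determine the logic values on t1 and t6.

t1 = false; t6 = false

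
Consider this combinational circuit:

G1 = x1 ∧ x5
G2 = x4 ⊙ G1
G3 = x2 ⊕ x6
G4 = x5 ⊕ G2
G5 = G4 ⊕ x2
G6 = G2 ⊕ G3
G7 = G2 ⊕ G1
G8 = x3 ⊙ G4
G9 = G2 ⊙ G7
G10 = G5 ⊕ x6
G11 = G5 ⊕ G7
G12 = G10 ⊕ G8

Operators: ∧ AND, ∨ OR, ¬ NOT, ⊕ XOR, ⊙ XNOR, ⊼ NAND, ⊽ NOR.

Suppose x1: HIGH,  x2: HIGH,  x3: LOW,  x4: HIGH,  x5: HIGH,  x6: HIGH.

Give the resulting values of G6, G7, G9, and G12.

G6 = HIGH, G7 = LOW, G9 = LOW, G12 = HIGH

G1 = x1 AND x5 = HIGH AND HIGH = HIGH
G2 = x4 XNOR G1 = HIGH XNOR HIGH = HIGH
G3 = x2 XOR x6 = HIGH XOR HIGH = LOW
G4 = x5 XOR G2 = HIGH XOR HIGH = LOW
G5 = G4 XOR x2 = LOW XOR HIGH = HIGH
G6 = G2 XOR G3 = HIGH XOR LOW = HIGH
G7 = G2 XOR G1 = HIGH XOR HIGH = LOW
G8 = x3 XNOR G4 = LOW XNOR LOW = HIGH
G9 = G2 XNOR G7 = HIGH XNOR LOW = LOW
G10 = G5 XOR x6 = HIGH XOR HIGH = LOW
G12 = G10 XOR G8 = LOW XOR HIGH = HIGH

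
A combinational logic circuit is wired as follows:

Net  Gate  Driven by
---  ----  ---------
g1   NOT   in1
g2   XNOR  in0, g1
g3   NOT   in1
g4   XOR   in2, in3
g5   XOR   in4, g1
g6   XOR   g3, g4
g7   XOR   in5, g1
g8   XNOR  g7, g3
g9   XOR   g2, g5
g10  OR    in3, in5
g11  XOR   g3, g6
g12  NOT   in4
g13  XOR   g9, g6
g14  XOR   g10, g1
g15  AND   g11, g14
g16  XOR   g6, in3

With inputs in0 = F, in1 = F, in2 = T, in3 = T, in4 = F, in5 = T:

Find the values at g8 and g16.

g1 = NOT in1 = NOT F = T
g3 = NOT in1 = NOT F = T
g4 = in2 XOR in3 = T XOR T = F
g6 = g3 XOR g4 = T XOR F = T
g7 = in5 XOR g1 = T XOR T = F
g8 = g7 XNOR g3 = F XNOR T = F
g16 = g6 XOR in3 = T XOR T = F

g8 = F, g16 = F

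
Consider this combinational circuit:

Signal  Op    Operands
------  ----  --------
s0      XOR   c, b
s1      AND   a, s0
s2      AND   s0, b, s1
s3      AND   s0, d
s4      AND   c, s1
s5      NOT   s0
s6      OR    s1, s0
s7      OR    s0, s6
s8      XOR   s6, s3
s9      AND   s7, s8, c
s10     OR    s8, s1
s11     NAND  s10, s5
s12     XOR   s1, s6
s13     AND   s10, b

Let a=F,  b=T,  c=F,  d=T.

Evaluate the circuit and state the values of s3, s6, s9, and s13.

s3 = T, s6 = T, s9 = F, s13 = F

s0 = c XOR b = F XOR T = T
s1 = a AND s0 = F AND T = F
s3 = s0 AND d = T AND T = T
s6 = s1 OR s0 = F OR T = T
s7 = s0 OR s6 = T OR T = T
s8 = s6 XOR s3 = T XOR T = F
s9 = s7 AND s8 AND c = T AND F AND F = F
s10 = s8 OR s1 = F OR F = F
s13 = s10 AND b = F AND T = F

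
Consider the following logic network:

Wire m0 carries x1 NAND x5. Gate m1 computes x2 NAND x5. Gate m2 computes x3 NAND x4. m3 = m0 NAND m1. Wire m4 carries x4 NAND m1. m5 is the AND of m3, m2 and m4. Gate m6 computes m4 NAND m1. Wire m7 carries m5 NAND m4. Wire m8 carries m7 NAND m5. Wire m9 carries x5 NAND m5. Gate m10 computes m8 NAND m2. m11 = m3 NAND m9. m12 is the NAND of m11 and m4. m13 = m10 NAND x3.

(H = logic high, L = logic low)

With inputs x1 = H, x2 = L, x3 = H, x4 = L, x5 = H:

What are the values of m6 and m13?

m6 = L  m13 = H

m0 = x1 NAND x5 = H NAND H = L
m1 = x2 NAND x5 = L NAND H = H
m2 = x3 NAND x4 = H NAND L = H
m3 = m0 NAND m1 = L NAND H = H
m4 = x4 NAND m1 = L NAND H = H
m5 = m3 AND m2 AND m4 = H AND H AND H = H
m6 = m4 NAND m1 = H NAND H = L
m7 = m5 NAND m4 = H NAND H = L
m8 = m7 NAND m5 = L NAND H = H
m10 = m8 NAND m2 = H NAND H = L
m13 = m10 NAND x3 = L NAND H = H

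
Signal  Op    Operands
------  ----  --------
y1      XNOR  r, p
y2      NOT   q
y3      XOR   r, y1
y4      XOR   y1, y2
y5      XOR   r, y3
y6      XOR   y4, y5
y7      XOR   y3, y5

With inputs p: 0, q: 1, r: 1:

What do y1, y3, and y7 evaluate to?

y1 = r XNOR p = 1 XNOR 0 = 0
y3 = r XOR y1 = 1 XOR 0 = 1
y5 = r XOR y3 = 1 XOR 1 = 0
y7 = y3 XOR y5 = 1 XOR 0 = 1

y1 = 0  y3 = 1  y7 = 1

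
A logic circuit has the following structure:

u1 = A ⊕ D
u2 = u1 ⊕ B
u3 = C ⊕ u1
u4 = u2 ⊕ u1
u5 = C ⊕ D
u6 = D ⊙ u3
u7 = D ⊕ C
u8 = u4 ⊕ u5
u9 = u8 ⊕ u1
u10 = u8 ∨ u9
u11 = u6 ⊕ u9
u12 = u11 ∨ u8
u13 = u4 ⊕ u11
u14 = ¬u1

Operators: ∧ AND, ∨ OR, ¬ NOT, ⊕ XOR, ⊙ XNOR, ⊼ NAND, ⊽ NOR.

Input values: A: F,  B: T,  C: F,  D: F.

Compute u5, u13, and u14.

u1 = A XOR D = F XOR F = F
u2 = u1 XOR B = F XOR T = T
u3 = C XOR u1 = F XOR F = F
u4 = u2 XOR u1 = T XOR F = T
u5 = C XOR D = F XOR F = F
u6 = D XNOR u3 = F XNOR F = T
u8 = u4 XOR u5 = T XOR F = T
u9 = u8 XOR u1 = T XOR F = T
u11 = u6 XOR u9 = T XOR T = F
u13 = u4 XOR u11 = T XOR F = T
u14 = NOT u1 = NOT F = T

u5 = F  u13 = T  u14 = T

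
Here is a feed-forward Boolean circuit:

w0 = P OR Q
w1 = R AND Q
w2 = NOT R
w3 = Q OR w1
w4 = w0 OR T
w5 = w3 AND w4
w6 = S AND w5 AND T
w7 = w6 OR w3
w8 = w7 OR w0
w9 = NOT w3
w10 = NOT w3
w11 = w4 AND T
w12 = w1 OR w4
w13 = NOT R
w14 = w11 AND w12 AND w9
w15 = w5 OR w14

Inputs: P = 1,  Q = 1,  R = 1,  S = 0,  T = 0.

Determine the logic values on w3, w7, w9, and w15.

w3 = 1, w7 = 1, w9 = 0, w15 = 1

w0 = P OR Q = 1 OR 1 = 1
w1 = R AND Q = 1 AND 1 = 1
w3 = Q OR w1 = 1 OR 1 = 1
w4 = w0 OR T = 1 OR 0 = 1
w5 = w3 AND w4 = 1 AND 1 = 1
w6 = S AND w5 AND T = 0 AND 1 AND 0 = 0
w7 = w6 OR w3 = 0 OR 1 = 1
w9 = NOT w3 = NOT 1 = 0
w11 = w4 AND T = 1 AND 0 = 0
w12 = w1 OR w4 = 1 OR 1 = 1
w14 = w11 AND w12 AND w9 = 0 AND 1 AND 0 = 0
w15 = w5 OR w14 = 1 OR 0 = 1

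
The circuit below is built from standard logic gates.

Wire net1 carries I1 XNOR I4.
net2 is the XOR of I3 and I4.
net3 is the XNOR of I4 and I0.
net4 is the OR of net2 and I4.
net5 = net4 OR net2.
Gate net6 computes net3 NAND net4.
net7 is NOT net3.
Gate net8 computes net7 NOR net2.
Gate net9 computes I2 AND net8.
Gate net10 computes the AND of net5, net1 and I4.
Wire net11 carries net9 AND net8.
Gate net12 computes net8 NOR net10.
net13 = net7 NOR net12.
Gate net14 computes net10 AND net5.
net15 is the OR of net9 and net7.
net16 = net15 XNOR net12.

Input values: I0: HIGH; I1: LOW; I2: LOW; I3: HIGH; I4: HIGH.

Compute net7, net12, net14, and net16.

net7 = LOW; net12 = LOW; net14 = LOW; net16 = HIGH

net1 = I1 XNOR I4 = LOW XNOR HIGH = LOW
net2 = I3 XOR I4 = HIGH XOR HIGH = LOW
net3 = I4 XNOR I0 = HIGH XNOR HIGH = HIGH
net4 = net2 OR I4 = LOW OR HIGH = HIGH
net5 = net4 OR net2 = HIGH OR LOW = HIGH
net7 = NOT net3 = NOT HIGH = LOW
net8 = net7 NOR net2 = LOW NOR LOW = HIGH
net9 = I2 AND net8 = LOW AND HIGH = LOW
net10 = net5 AND net1 AND I4 = HIGH AND LOW AND HIGH = LOW
net12 = net8 NOR net10 = HIGH NOR LOW = LOW
net14 = net10 AND net5 = LOW AND HIGH = LOW
net15 = net9 OR net7 = LOW OR LOW = LOW
net16 = net15 XNOR net12 = LOW XNOR LOW = HIGH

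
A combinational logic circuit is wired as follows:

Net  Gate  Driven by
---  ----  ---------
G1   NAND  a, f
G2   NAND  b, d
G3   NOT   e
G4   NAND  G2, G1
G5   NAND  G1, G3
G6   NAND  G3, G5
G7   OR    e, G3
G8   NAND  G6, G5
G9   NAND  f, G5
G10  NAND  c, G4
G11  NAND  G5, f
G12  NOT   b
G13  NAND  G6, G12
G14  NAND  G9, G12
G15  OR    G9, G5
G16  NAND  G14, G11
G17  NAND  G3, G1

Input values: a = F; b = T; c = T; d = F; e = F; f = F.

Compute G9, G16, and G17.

G1 = a NAND f = F NAND F = T
G3 = NOT e = NOT F = T
G5 = G1 NAND G3 = T NAND T = F
G9 = f NAND G5 = F NAND F = T
G11 = G5 NAND f = F NAND F = T
G12 = NOT b = NOT T = F
G14 = G9 NAND G12 = T NAND F = T
G16 = G14 NAND G11 = T NAND T = F
G17 = G3 NAND G1 = T NAND T = F

G9 = T, G16 = F, G17 = F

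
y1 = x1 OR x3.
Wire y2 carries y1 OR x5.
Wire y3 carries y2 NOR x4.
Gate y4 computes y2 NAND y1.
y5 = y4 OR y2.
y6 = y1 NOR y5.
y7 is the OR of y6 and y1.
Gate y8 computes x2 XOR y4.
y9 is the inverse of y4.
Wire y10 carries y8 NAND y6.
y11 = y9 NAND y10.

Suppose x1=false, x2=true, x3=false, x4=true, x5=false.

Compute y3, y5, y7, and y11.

y3 = false  y5 = true  y7 = false  y11 = true

y1 = x1 OR x3 = false OR false = false
y2 = y1 OR x5 = false OR false = false
y3 = y2 NOR x4 = false NOR true = false
y4 = y2 NAND y1 = false NAND false = true
y5 = y4 OR y2 = true OR false = true
y6 = y1 NOR y5 = false NOR true = false
y7 = y6 OR y1 = false OR false = false
y8 = x2 XOR y4 = true XOR true = false
y9 = NOT y4 = NOT true = false
y10 = y8 NAND y6 = false NAND false = true
y11 = y9 NAND y10 = false NAND true = true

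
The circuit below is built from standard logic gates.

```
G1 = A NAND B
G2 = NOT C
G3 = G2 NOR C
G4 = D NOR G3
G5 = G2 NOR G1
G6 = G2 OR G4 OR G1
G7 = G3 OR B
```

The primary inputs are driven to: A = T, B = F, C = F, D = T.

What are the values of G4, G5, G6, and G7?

G4 = F, G5 = F, G6 = T, G7 = F

G1 = A NAND B = T NAND F = T
G2 = NOT C = NOT F = T
G3 = G2 NOR C = T NOR F = F
G4 = D NOR G3 = T NOR F = F
G5 = G2 NOR G1 = T NOR T = F
G6 = G2 OR G4 OR G1 = T OR F OR T = T
G7 = G3 OR B = F OR F = F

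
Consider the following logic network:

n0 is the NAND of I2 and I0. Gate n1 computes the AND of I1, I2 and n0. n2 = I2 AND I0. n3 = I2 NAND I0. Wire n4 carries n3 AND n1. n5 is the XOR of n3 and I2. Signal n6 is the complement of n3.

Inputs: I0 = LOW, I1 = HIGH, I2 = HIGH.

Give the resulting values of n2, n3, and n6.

n2 = LOW  n3 = HIGH  n6 = LOW

n2 = I2 AND I0 = HIGH AND LOW = LOW
n3 = I2 NAND I0 = HIGH NAND LOW = HIGH
n6 = NOT n3 = NOT HIGH = LOW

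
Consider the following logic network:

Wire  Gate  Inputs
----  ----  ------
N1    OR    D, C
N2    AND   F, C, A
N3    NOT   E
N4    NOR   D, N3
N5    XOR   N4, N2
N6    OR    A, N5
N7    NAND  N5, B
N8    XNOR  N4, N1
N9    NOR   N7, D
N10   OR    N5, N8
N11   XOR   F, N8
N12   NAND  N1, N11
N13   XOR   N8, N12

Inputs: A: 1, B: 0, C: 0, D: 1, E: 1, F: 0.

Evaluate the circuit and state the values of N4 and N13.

N1 = D OR C = 1 OR 0 = 1
N3 = NOT E = NOT 1 = 0
N4 = D NOR N3 = 1 NOR 0 = 0
N8 = N4 XNOR N1 = 0 XNOR 1 = 0
N11 = F XOR N8 = 0 XOR 0 = 0
N12 = N1 NAND N11 = 1 NAND 0 = 1
N13 = N8 XOR N12 = 0 XOR 1 = 1

N4 = 0  N13 = 1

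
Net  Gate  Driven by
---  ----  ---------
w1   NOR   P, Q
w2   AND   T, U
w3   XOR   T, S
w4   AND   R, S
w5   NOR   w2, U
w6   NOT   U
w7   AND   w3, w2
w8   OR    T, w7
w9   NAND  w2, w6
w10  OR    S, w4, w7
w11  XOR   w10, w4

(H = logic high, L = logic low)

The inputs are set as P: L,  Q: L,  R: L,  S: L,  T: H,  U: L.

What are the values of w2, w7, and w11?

w2 = L  w7 = L  w11 = L

w2 = T AND U = H AND L = L
w3 = T XOR S = H XOR L = H
w4 = R AND S = L AND L = L
w7 = w3 AND w2 = H AND L = L
w10 = S OR w4 OR w7 = L OR L OR L = L
w11 = w10 XOR w4 = L XOR L = L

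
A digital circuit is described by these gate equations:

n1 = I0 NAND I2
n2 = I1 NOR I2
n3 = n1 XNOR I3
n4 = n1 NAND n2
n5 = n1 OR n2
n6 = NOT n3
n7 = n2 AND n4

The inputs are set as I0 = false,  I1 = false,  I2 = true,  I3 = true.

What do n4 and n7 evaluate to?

n1 = I0 NAND I2 = false NAND true = true
n2 = I1 NOR I2 = false NOR true = false
n4 = n1 NAND n2 = true NAND false = true
n7 = n2 AND n4 = false AND true = false

n4 = true; n7 = false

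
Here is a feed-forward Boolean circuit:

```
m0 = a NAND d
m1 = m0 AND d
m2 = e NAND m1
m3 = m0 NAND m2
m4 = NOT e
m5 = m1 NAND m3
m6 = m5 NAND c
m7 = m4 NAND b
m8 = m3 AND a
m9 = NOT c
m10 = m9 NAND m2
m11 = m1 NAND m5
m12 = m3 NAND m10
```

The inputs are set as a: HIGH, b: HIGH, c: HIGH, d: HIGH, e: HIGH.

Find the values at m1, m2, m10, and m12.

m1 = LOW, m2 = HIGH, m10 = HIGH, m12 = LOW

m0 = a NAND d = HIGH NAND HIGH = LOW
m1 = m0 AND d = LOW AND HIGH = LOW
m2 = e NAND m1 = HIGH NAND LOW = HIGH
m3 = m0 NAND m2 = LOW NAND HIGH = HIGH
m9 = NOT c = NOT HIGH = LOW
m10 = m9 NAND m2 = LOW NAND HIGH = HIGH
m12 = m3 NAND m10 = HIGH NAND HIGH = LOW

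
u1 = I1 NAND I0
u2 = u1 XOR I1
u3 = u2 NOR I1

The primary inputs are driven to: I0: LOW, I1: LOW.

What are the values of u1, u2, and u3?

u1 = HIGH, u2 = HIGH, u3 = LOW

u1 = I1 NAND I0 = LOW NAND LOW = HIGH
u2 = u1 XOR I1 = HIGH XOR LOW = HIGH
u3 = u2 NOR I1 = HIGH NOR LOW = LOW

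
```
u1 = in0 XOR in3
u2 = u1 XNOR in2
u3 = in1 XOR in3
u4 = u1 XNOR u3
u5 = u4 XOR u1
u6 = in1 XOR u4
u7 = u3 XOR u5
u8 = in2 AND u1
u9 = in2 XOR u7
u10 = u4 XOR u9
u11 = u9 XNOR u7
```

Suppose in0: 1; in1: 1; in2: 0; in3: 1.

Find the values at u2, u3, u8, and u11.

u2 = 1; u3 = 0; u8 = 0; u11 = 1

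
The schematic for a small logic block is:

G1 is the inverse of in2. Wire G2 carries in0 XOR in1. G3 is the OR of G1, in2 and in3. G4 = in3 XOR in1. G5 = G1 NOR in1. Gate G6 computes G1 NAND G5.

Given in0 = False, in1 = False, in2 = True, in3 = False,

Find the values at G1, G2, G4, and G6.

G1 = NOT in2 = NOT True = False
G2 = in0 XOR in1 = False XOR False = False
G4 = in3 XOR in1 = False XOR False = False
G5 = G1 NOR in1 = False NOR False = True
G6 = G1 NAND G5 = False NAND True = True

G1 = False, G2 = False, G4 = False, G6 = True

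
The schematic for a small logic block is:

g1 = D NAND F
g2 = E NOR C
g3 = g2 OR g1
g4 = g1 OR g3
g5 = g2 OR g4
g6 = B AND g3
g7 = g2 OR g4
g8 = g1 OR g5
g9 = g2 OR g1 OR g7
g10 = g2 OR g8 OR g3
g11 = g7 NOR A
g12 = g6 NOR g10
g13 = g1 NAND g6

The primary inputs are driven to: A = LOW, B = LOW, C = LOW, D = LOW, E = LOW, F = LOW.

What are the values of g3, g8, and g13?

g3 = HIGH, g8 = HIGH, g13 = HIGH

g1 = D NAND F = LOW NAND LOW = HIGH
g2 = E NOR C = LOW NOR LOW = HIGH
g3 = g2 OR g1 = HIGH OR HIGH = HIGH
g4 = g1 OR g3 = HIGH OR HIGH = HIGH
g5 = g2 OR g4 = HIGH OR HIGH = HIGH
g6 = B AND g3 = LOW AND HIGH = LOW
g8 = g1 OR g5 = HIGH OR HIGH = HIGH
g13 = g1 NAND g6 = HIGH NAND LOW = HIGH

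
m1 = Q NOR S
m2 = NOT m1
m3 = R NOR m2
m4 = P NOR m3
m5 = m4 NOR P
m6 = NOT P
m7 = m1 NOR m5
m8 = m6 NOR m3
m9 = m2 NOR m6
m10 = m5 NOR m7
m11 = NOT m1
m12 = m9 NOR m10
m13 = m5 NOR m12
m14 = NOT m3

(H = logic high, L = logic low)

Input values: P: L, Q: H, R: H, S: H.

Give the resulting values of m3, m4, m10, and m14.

m3 = L, m4 = H, m10 = L, m14 = H

m1 = Q NOR S = H NOR H = L
m2 = NOT m1 = NOT L = H
m3 = R NOR m2 = H NOR H = L
m4 = P NOR m3 = L NOR L = H
m5 = m4 NOR P = H NOR L = L
m7 = m1 NOR m5 = L NOR L = H
m10 = m5 NOR m7 = L NOR H = L
m14 = NOT m3 = NOT L = H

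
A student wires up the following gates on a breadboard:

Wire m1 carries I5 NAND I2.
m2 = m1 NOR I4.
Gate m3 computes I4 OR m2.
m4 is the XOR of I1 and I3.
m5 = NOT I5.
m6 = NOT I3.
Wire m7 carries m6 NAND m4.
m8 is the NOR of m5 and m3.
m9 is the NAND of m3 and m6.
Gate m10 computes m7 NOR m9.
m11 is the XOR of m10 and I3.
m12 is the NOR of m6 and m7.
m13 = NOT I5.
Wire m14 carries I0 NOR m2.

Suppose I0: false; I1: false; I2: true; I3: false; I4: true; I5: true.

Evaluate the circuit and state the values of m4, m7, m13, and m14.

m4 = false; m7 = true; m13 = false; m14 = true

m1 = I5 NAND I2 = true NAND true = false
m2 = m1 NOR I4 = false NOR true = false
m4 = I1 XOR I3 = false XOR false = false
m6 = NOT I3 = NOT false = true
m7 = m6 NAND m4 = true NAND false = true
m13 = NOT I5 = NOT true = false
m14 = I0 NOR m2 = false NOR false = true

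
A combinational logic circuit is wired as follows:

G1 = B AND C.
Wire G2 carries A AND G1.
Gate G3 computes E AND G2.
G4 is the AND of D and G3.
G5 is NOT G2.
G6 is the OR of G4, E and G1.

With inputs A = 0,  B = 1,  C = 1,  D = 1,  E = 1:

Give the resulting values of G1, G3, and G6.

G1 = 1, G3 = 0, G6 = 1

G1 = B AND C = 1 AND 1 = 1
G2 = A AND G1 = 0 AND 1 = 0
G3 = E AND G2 = 1 AND 0 = 0
G4 = D AND G3 = 1 AND 0 = 0
G6 = G4 OR E OR G1 = 0 OR 1 OR 1 = 1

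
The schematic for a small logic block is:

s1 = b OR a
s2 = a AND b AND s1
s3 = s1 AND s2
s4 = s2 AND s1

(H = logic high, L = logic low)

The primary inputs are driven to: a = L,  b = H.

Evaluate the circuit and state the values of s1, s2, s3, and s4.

s1 = b OR a = H OR L = H
s2 = a AND b AND s1 = L AND H AND H = L
s3 = s1 AND s2 = H AND L = L
s4 = s2 AND s1 = L AND H = L

s1 = H, s2 = L, s3 = L, s4 = L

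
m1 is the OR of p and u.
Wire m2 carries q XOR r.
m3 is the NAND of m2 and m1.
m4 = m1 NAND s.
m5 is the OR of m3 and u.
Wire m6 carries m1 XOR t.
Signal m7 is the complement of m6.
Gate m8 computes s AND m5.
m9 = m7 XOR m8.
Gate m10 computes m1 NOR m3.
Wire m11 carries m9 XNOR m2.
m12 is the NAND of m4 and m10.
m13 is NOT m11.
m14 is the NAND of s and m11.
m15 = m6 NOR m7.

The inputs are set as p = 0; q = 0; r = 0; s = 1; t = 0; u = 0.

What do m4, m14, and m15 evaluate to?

m4 = 1; m14 = 0; m15 = 0

m1 = p OR u = 0 OR 0 = 0
m2 = q XOR r = 0 XOR 0 = 0
m3 = m2 NAND m1 = 0 NAND 0 = 1
m4 = m1 NAND s = 0 NAND 1 = 1
m5 = m3 OR u = 1 OR 0 = 1
m6 = m1 XOR t = 0 XOR 0 = 0
m7 = NOT m6 = NOT 0 = 1
m8 = s AND m5 = 1 AND 1 = 1
m9 = m7 XOR m8 = 1 XOR 1 = 0
m11 = m9 XNOR m2 = 0 XNOR 0 = 1
m14 = s NAND m11 = 1 NAND 1 = 0
m15 = m6 NOR m7 = 0 NOR 1 = 0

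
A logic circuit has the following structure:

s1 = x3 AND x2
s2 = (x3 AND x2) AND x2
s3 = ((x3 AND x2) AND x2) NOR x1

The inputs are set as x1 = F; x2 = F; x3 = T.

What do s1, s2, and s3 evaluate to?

s1 = T AND F = F
s2 = (T AND F) AND F = F
s3 = ((T AND F) AND F) NOR F = T

s1 = F  s2 = F  s3 = T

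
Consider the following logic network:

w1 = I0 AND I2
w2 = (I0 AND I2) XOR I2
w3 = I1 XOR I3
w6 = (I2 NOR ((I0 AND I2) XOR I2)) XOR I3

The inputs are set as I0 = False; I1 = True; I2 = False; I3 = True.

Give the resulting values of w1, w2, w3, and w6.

w1 = False AND False = False
w2 = (False AND False) XOR False = False
w3 = True XOR True = False
w6 = (False NOR ((False AND False) XOR False)) XOR True = False

w1 = False; w2 = False; w3 = False; w6 = False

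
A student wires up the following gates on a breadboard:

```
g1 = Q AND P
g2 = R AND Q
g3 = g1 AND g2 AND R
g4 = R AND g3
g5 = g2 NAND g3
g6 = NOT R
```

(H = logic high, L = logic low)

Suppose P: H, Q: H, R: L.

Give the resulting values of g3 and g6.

g3 = L, g6 = H

g1 = Q AND P = H AND H = H
g2 = R AND Q = L AND H = L
g3 = g1 AND g2 AND R = H AND L AND L = L
g6 = NOT R = NOT L = H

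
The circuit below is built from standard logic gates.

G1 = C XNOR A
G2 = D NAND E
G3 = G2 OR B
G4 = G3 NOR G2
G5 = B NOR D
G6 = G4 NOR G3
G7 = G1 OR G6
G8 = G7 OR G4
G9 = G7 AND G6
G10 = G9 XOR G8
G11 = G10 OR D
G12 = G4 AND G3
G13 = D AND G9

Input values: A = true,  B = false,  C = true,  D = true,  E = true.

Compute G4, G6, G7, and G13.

G4 = true  G6 = false  G7 = true  G13 = false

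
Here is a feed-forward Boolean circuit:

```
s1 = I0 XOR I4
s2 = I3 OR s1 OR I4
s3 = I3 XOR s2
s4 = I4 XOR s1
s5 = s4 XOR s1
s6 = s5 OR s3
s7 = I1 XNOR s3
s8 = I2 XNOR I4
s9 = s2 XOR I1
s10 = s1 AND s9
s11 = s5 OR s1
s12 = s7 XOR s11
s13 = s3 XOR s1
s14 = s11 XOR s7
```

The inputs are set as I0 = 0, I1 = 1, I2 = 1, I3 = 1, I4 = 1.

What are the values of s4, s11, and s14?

s4 = 0, s11 = 1, s14 = 1

s1 = I0 XOR I4 = 0 XOR 1 = 1
s2 = I3 OR s1 OR I4 = 1 OR 1 OR 1 = 1
s3 = I3 XOR s2 = 1 XOR 1 = 0
s4 = I4 XOR s1 = 1 XOR 1 = 0
s5 = s4 XOR s1 = 0 XOR 1 = 1
s7 = I1 XNOR s3 = 1 XNOR 0 = 0
s11 = s5 OR s1 = 1 OR 1 = 1
s14 = s11 XOR s7 = 1 XOR 0 = 1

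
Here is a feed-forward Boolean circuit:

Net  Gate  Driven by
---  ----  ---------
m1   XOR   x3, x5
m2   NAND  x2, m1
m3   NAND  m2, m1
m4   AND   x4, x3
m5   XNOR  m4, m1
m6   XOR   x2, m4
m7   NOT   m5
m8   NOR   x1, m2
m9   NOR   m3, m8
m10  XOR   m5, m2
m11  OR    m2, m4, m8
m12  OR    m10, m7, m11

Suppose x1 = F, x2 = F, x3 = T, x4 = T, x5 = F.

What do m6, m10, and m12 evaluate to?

m6 = T, m10 = F, m12 = T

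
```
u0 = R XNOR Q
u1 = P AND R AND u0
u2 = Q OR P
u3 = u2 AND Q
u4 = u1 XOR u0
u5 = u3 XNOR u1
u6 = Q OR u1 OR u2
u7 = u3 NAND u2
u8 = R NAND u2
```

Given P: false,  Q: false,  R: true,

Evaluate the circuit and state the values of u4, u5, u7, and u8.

u0 = R XNOR Q = true XNOR false = false
u1 = P AND R AND u0 = false AND true AND false = false
u2 = Q OR P = false OR false = false
u3 = u2 AND Q = false AND false = false
u4 = u1 XOR u0 = false XOR false = false
u5 = u3 XNOR u1 = false XNOR false = true
u7 = u3 NAND u2 = false NAND false = true
u8 = R NAND u2 = true NAND false = true

u4 = false, u5 = true, u7 = true, u8 = true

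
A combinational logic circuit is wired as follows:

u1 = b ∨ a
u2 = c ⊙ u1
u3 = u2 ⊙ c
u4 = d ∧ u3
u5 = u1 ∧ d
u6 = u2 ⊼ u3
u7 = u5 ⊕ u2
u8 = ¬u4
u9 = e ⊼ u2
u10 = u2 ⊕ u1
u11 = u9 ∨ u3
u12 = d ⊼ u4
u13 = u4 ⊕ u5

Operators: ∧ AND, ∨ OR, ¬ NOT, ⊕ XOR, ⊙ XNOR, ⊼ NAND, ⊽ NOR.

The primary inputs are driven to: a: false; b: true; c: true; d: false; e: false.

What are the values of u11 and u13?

u11 = true, u13 = false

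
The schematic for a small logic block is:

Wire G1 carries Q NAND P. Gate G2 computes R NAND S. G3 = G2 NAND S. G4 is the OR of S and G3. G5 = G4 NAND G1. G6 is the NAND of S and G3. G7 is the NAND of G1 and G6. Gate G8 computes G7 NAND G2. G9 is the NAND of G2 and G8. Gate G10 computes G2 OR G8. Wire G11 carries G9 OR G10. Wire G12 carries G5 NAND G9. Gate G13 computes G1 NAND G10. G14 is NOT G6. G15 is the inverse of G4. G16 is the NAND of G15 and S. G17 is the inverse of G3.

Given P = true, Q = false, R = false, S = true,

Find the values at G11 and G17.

G11 = true  G17 = true

G1 = Q NAND P = false NAND true = true
G2 = R NAND S = false NAND true = true
G3 = G2 NAND S = true NAND true = false
G6 = S NAND G3 = true NAND false = true
G7 = G1 NAND G6 = true NAND true = false
G8 = G7 NAND G2 = false NAND true = true
G9 = G2 NAND G8 = true NAND true = false
G10 = G2 OR G8 = true OR true = true
G11 = G9 OR G10 = false OR true = true
G17 = NOT G3 = NOT false = true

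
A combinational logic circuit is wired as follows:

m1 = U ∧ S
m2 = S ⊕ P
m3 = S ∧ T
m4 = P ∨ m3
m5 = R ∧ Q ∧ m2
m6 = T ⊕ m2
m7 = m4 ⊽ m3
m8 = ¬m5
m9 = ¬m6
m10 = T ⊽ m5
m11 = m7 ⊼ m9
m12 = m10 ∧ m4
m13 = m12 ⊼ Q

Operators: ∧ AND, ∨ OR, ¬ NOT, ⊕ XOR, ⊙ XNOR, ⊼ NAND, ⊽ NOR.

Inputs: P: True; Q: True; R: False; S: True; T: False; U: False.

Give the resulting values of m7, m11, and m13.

m2 = S XOR P = True XOR True = False
m3 = S AND T = True AND False = False
m4 = P OR m3 = True OR False = True
m5 = R AND Q AND m2 = False AND True AND False = False
m6 = T XOR m2 = False XOR False = False
m7 = m4 NOR m3 = True NOR False = False
m9 = NOT m6 = NOT False = True
m10 = T NOR m5 = False NOR False = True
m11 = m7 NAND m9 = False NAND True = True
m12 = m10 AND m4 = True AND True = True
m13 = m12 NAND Q = True NAND True = False

m7 = False, m11 = True, m13 = False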